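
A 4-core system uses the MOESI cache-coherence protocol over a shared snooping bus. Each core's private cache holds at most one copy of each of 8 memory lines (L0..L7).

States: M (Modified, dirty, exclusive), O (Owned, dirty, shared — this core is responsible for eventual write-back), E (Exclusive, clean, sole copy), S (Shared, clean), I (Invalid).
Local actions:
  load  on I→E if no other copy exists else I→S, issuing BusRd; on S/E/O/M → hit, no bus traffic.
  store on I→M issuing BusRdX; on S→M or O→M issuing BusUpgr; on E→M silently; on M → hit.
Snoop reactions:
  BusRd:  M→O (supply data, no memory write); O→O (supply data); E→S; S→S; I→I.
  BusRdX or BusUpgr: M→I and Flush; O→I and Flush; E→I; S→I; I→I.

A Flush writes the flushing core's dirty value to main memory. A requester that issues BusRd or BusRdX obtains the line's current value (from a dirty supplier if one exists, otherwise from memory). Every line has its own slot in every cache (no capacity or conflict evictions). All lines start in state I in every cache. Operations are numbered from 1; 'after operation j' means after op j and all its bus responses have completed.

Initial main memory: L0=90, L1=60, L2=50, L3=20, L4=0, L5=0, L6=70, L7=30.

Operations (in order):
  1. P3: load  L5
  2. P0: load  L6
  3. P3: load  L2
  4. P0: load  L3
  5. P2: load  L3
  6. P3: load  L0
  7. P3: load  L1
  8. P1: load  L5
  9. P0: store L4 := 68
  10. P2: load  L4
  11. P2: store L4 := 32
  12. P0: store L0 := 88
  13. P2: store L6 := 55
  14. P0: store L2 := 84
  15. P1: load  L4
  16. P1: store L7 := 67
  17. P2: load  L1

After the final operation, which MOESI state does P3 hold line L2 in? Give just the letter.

state = I

1. P3: load  L5  bus=[BusRd]  L5: P0=I P1=I P2=I P3=E  mem[L5]=0
2. P0: load  L6  bus=[BusRd]  L6: P0=E P1=I P2=I P3=I  mem[L6]=70
3. P3: load  L2  bus=[BusRd]  L2: P0=I P1=I P2=I P3=E  mem[L2]=50
4. P0: load  L3  bus=[BusRd]  L3: P0=E P1=I P2=I P3=I  mem[L3]=20
5. P2: load  L3  bus=[BusRd]  L3: P0=S P1=I P2=S P3=I  mem[L3]=20
6. P3: load  L0  bus=[BusRd]  L0: P0=I P1=I P2=I P3=E  mem[L0]=90
7. P3: load  L1  bus=[BusRd]  L1: P0=I P1=I P2=I P3=E  mem[L1]=60
8. P1: load  L5  bus=[BusRd]  L5: P0=I P1=S P2=I P3=S  mem[L5]=0
9. P0: store L4 := 68  bus=[BusRdX]  L4: P0=M P1=I P2=I P3=I  mem[L4]=0
10. P2: load  L4  bus=[BusRd]  L4: P0=O P1=I P2=S P3=I  mem[L4]=0
11. P2: store L4 := 32  bus=[BusUpgr,Flush]  L4: P0=I P1=I P2=M P3=I  mem[L4]=68
12. P0: store L0 := 88  bus=[BusRdX]  L0: P0=M P1=I P2=I P3=I  mem[L0]=90
13. P2: store L6 := 55  bus=[BusRdX]  L6: P0=I P1=I P2=M P3=I  mem[L6]=70
14. P0: store L2 := 84  bus=[BusRdX]  L2: P0=M P1=I P2=I P3=I  mem[L2]=50
15. P1: load  L4  bus=[BusRd]  L4: P0=I P1=S P2=O P3=I  mem[L4]=68
16. P1: store L7 := 67  bus=[BusRdX]  L7: P0=I P1=M P2=I P3=I  mem[L7]=30
17. P2: load  L1  bus=[BusRd]  L1: P0=I P1=I P2=S P3=S  mem[L1]=60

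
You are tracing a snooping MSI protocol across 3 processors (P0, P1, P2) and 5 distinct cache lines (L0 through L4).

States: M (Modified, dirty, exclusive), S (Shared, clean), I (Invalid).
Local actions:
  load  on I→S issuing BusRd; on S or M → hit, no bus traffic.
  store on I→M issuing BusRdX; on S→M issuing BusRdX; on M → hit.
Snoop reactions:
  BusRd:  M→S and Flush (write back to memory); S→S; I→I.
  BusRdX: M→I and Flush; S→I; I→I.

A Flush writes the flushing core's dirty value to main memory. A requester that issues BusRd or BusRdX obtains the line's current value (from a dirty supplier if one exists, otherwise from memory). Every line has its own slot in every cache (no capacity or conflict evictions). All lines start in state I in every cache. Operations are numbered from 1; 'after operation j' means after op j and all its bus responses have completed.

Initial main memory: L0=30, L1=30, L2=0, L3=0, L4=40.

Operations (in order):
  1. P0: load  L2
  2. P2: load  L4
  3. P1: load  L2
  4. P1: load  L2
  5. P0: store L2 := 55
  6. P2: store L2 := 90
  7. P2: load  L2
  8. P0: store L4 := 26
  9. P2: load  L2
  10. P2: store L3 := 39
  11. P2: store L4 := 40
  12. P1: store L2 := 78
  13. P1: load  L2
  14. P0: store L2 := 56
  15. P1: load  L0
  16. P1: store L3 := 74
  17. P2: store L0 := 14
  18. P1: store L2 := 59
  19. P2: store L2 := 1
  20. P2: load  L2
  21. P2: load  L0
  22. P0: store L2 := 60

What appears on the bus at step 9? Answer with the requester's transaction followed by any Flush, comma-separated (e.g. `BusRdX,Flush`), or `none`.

bus = none

1. P0: load  L2  bus=[BusRd]  L2: P0=S P1=I P2=I  mem[L2]=0
2. P2: load  L4  bus=[BusRd]  L4: P0=I P1=I P2=S  mem[L4]=40
3. P1: load  L2  bus=[BusRd]  L2: P0=S P1=S P2=I  mem[L2]=0
4. P1: load  L2  bus=[-]  L2: P0=S P1=S P2=I  mem[L2]=0
5. P0: store L2 := 55  bus=[BusRdX]  L2: P0=M P1=I P2=I  mem[L2]=0
6. P2: store L2 := 90  bus=[BusRdX,Flush]  L2: P0=I P1=I P2=M  mem[L2]=55
7. P2: load  L2  bus=[-]  L2: P0=I P1=I P2=M  mem[L2]=55
8. P0: store L4 := 26  bus=[BusRdX]  L4: P0=M P1=I P2=I  mem[L4]=40
9. P2: load  L2  bus=[-]  L2: P0=I P1=I P2=M  mem[L2]=55
10. P2: store L3 := 39  bus=[BusRdX]  L3: P0=I P1=I P2=M  mem[L3]=0
11. P2: store L4 := 40  bus=[BusRdX,Flush]  L4: P0=I P1=I P2=M  mem[L4]=26
12. P1: store L2 := 78  bus=[BusRdX,Flush]  L2: P0=I P1=M P2=I  mem[L2]=90
13. P1: load  L2  bus=[-]  L2: P0=I P1=M P2=I  mem[L2]=90
14. P0: store L2 := 56  bus=[BusRdX,Flush]  L2: P0=M P1=I P2=I  mem[L2]=78
15. P1: load  L0  bus=[BusRd]  L0: P0=I P1=S P2=I  mem[L0]=30
16. P1: store L3 := 74  bus=[BusRdX,Flush]  L3: P0=I P1=M P2=I  mem[L3]=39
17. P2: store L0 := 14  bus=[BusRdX]  L0: P0=I P1=I P2=M  mem[L0]=30
18. P1: store L2 := 59  bus=[BusRdX,Flush]  L2: P0=I P1=M P2=I  mem[L2]=56
19. P2: store L2 := 1  bus=[BusRdX,Flush]  L2: P0=I P1=I P2=M  mem[L2]=59
20. P2: load  L2  bus=[-]  L2: P0=I P1=I P2=M  mem[L2]=59
21. P2: load  L0  bus=[-]  L0: P0=I P1=I P2=M  mem[L0]=30
22. P0: store L2 := 60  bus=[BusRdX,Flush]  L2: P0=M P1=I P2=I  mem[L2]=1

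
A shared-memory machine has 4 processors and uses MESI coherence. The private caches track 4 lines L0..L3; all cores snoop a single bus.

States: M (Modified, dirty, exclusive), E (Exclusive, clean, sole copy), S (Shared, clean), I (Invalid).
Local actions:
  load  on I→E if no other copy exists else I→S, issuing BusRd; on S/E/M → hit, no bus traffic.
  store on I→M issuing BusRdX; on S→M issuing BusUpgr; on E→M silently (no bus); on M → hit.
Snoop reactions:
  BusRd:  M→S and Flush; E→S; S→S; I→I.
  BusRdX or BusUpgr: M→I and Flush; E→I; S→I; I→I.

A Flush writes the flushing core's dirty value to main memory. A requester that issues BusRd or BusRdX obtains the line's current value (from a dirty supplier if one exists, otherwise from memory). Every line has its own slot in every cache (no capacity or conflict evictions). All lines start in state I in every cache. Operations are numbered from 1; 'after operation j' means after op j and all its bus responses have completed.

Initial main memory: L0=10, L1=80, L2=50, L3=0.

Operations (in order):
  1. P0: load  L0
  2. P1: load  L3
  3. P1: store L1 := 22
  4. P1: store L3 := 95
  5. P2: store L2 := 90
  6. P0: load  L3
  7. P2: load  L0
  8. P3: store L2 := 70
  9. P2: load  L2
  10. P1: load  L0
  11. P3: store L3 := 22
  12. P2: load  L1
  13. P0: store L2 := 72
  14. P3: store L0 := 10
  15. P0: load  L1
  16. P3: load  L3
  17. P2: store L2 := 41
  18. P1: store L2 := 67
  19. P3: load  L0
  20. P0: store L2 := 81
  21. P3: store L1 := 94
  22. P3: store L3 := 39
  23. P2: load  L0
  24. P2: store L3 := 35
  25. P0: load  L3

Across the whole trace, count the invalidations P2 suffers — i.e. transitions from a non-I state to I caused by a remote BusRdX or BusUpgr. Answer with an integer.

1. P0: load  L0  bus=[BusRd]  L0: P0=E P1=I P2=I P3=I  mem[L0]=10
2. P1: load  L3  bus=[BusRd]  L3: P0=I P1=E P2=I P3=I  mem[L3]=0
3. P1: store L1 := 22  bus=[BusRdX]  L1: P0=I P1=M P2=I P3=I  mem[L1]=80
4. P1: store L3 := 95  bus=[-]  L3: P0=I P1=M P2=I P3=I  mem[L3]=0
5. P2: store L2 := 90  bus=[BusRdX]  L2: P0=I P1=I P2=M P3=I  mem[L2]=50
6. P0: load  L3  bus=[BusRd,Flush]  L3: P0=S P1=S P2=I P3=I  mem[L3]=95
7. P2: load  L0  bus=[BusRd]  L0: P0=S P1=I P2=S P3=I  mem[L0]=10
8. P3: store L2 := 70  bus=[BusRdX,Flush]  L2: P0=I P1=I P2=I P3=M  mem[L2]=90
9. P2: load  L2  bus=[BusRd,Flush]  L2: P0=I P1=I P2=S P3=S  mem[L2]=70
10. P1: load  L0  bus=[BusRd]  L0: P0=S P1=S P2=S P3=I  mem[L0]=10
11. P3: store L3 := 22  bus=[BusRdX]  L3: P0=I P1=I P2=I P3=M  mem[L3]=95
12. P2: load  L1  bus=[BusRd,Flush]  L1: P0=I P1=S P2=S P3=I  mem[L1]=22
13. P0: store L2 := 72  bus=[BusRdX]  L2: P0=M P1=I P2=I P3=I  mem[L2]=70
14. P3: store L0 := 10  bus=[BusRdX]  L0: P0=I P1=I P2=I P3=M  mem[L0]=10
15. P0: load  L1  bus=[BusRd]  L1: P0=S P1=S P2=S P3=I  mem[L1]=22
16. P3: load  L3  bus=[-]  L3: P0=I P1=I P2=I P3=M  mem[L3]=95
17. P2: store L2 := 41  bus=[BusRdX,Flush]  L2: P0=I P1=I P2=M P3=I  mem[L2]=72
18. P1: store L2 := 67  bus=[BusRdX,Flush]  L2: P0=I P1=M P2=I P3=I  mem[L2]=41
19. P3: load  L0  bus=[-]  L0: P0=I P1=I P2=I P3=M  mem[L0]=10
20. P0: store L2 := 81  bus=[BusRdX,Flush]  L2: P0=M P1=I P2=I P3=I  mem[L2]=67
21. P3: store L1 := 94  bus=[BusRdX]  L1: P0=I P1=I P2=I P3=M  mem[L1]=22
22. P3: store L3 := 39  bus=[-]  L3: P0=I P1=I P2=I P3=M  mem[L3]=95
23. P2: load  L0  bus=[BusRd,Flush]  L0: P0=I P1=I P2=S P3=S  mem[L0]=10
24. P2: store L3 := 35  bus=[BusRdX,Flush]  L3: P0=I P1=I P2=M P3=I  mem[L3]=39
25. P0: load  L3  bus=[BusRd,Flush]  L3: P0=S P1=I P2=S P3=I  mem[L3]=35

invalidations = 5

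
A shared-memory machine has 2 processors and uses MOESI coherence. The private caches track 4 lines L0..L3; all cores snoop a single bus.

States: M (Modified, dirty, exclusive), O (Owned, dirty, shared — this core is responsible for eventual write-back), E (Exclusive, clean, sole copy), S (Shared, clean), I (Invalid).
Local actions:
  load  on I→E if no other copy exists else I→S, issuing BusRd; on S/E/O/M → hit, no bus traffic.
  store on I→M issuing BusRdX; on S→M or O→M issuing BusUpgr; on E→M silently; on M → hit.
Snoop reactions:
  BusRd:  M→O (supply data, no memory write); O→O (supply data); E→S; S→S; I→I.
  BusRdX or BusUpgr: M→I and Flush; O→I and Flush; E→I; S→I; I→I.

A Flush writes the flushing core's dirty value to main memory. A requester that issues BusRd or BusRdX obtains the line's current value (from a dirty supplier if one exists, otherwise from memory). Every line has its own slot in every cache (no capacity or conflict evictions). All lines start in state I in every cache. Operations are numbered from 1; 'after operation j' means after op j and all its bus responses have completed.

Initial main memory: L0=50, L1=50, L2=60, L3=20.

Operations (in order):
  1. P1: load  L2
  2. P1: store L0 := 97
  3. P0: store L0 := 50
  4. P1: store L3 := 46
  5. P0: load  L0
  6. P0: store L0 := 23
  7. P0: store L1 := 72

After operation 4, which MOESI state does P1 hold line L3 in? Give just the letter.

state = M

step 1: P1: load  L2  ⟶  IE  (L2)  txn=BusRd  M[L2]=60
step 2: P1: store L0 := 97  ⟶  IM  (L0)  txn=BusRdX  M[L0]=50
step 3: P0: store L0 := 50  ⟶  MI  (L0)  txn=BusRdX+Flush  M[L0]=97
step 4: P1: store L3 := 46  ⟶  IM  (L3)  txn=BusRdX  M[L3]=20
step 5: P0: load  L0  ⟶  MI  (L0)  txn=∅  M[L0]=97
step 6: P0: store L0 := 23  ⟶  MI  (L0)  txn=∅  M[L0]=97
step 7: P0: store L1 := 72  ⟶  MI  (L1)  txn=BusRdX  M[L1]=50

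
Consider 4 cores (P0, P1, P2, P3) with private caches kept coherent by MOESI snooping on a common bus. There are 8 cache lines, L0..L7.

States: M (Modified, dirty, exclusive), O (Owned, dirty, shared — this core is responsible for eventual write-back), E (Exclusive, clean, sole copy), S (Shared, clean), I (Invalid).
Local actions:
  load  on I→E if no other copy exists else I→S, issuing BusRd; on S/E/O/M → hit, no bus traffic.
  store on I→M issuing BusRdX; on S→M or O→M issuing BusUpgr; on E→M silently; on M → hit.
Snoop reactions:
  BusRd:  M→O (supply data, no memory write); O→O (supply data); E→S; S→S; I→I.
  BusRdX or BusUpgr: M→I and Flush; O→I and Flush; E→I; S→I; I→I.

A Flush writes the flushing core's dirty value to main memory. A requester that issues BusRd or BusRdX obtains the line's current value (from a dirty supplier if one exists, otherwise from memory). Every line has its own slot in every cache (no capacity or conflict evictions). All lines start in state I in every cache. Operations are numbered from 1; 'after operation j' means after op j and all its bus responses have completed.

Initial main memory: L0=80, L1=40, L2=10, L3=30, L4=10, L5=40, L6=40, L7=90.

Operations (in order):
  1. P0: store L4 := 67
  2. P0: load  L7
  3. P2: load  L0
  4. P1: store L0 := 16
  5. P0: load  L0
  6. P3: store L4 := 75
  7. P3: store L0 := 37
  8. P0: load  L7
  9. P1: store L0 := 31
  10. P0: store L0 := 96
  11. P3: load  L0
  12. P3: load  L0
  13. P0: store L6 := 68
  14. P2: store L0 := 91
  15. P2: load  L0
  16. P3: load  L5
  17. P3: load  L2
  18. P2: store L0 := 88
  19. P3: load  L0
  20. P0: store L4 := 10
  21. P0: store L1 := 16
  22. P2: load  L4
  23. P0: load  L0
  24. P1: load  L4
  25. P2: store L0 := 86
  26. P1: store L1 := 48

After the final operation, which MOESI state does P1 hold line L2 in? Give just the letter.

step 1: P0: store L4 := 67  ⟶  MIII  (L4)  txn=BusRdX  M[L4]=10
step 2: P0: load  L7  ⟶  EIII  (L7)  txn=BusRd  M[L7]=90
step 3: P2: load  L0  ⟶  IIEI  (L0)  txn=BusRd  M[L0]=80
step 4: P1: store L0 := 16  ⟶  IMII  (L0)  txn=BusRdX  M[L0]=80
step 5: P0: load  L0  ⟶  SOII  (L0)  txn=BusRd  M[L0]=80
step 6: P3: store L4 := 75  ⟶  IIIM  (L4)  txn=BusRdX+Flush  M[L4]=67
step 7: P3: store L0 := 37  ⟶  IIIM  (L0)  txn=BusRdX+Flush  M[L0]=16
step 8: P0: load  L7  ⟶  EIII  (L7)  txn=∅  M[L7]=90
step 9: P1: store L0 := 31  ⟶  IMII  (L0)  txn=BusRdX+Flush  M[L0]=37
step 10: P0: store L0 := 96  ⟶  MIII  (L0)  txn=BusRdX+Flush  M[L0]=31
step 11: P3: load  L0  ⟶  OIIS  (L0)  txn=BusRd  M[L0]=31
step 12: P3: load  L0  ⟶  OIIS  (L0)  txn=∅  M[L0]=31
step 13: P0: store L6 := 68  ⟶  MIII  (L6)  txn=BusRdX  M[L6]=40
step 14: P2: store L0 := 91  ⟶  IIMI  (L0)  txn=BusRdX+Flush  M[L0]=96
step 15: P2: load  L0  ⟶  IIMI  (L0)  txn=∅  M[L0]=96
step 16: P3: load  L5  ⟶  IIIE  (L5)  txn=BusRd  M[L5]=40
step 17: P3: load  L2  ⟶  IIIE  (L2)  txn=BusRd  M[L2]=10
step 18: P2: store L0 := 88  ⟶  IIMI  (L0)  txn=∅  M[L0]=96
step 19: P3: load  L0  ⟶  IIOS  (L0)  txn=BusRd  M[L0]=96
step 20: P0: store L4 := 10  ⟶  MIII  (L4)  txn=BusRdX+Flush  M[L4]=75
step 21: P0: store L1 := 16  ⟶  MIII  (L1)  txn=BusRdX  M[L1]=40
step 22: P2: load  L4  ⟶  OISI  (L4)  txn=BusRd  M[L4]=75
step 23: P0: load  L0  ⟶  SIOS  (L0)  txn=BusRd  M[L0]=96
step 24: P1: load  L4  ⟶  OSSI  (L4)  txn=BusRd  M[L4]=75
step 25: P2: store L0 := 86  ⟶  IIMI  (L0)  txn=BusUpgr  M[L0]=96
step 26: P1: store L1 := 48  ⟶  IMII  (L1)  txn=BusRdX+Flush  M[L1]=16

state = I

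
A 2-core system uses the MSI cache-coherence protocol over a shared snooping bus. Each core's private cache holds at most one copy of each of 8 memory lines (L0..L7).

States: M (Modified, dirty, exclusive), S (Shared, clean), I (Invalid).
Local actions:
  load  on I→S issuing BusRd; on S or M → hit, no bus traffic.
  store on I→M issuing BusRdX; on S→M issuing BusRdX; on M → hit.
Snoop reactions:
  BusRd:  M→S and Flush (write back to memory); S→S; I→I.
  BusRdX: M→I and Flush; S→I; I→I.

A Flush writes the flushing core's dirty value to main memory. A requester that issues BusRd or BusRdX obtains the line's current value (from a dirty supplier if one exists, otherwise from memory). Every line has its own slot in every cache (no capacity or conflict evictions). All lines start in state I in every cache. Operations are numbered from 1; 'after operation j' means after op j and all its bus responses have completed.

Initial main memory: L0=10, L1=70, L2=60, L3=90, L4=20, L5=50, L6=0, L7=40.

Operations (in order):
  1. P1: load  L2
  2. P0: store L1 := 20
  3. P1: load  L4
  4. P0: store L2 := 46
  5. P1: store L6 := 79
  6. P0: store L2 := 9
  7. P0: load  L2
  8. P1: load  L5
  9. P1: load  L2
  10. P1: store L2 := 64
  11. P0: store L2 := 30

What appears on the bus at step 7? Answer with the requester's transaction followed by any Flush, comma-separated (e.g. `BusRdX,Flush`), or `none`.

bus = none

step 1: P1: load  L2  ⟶  IS  (L2)  txn=BusRd  M[L2]=60
step 2: P0: store L1 := 20  ⟶  MI  (L1)  txn=BusRdX  M[L1]=70
step 3: P1: load  L4  ⟶  IS  (L4)  txn=BusRd  M[L4]=20
step 4: P0: store L2 := 46  ⟶  MI  (L2)  txn=BusRdX  M[L2]=60
step 5: P1: store L6 := 79  ⟶  IM  (L6)  txn=BusRdX  M[L6]=0
step 6: P0: store L2 := 9  ⟶  MI  (L2)  txn=∅  M[L2]=60
step 7: P0: load  L2  ⟶  MI  (L2)  txn=∅  M[L2]=60
step 8: P1: load  L5  ⟶  IS  (L5)  txn=BusRd  M[L5]=50
step 9: P1: load  L2  ⟶  SS  (L2)  txn=BusRd+Flush  M[L2]=9
step 10: P1: store L2 := 64  ⟶  IM  (L2)  txn=BusRdX  M[L2]=9
step 11: P0: store L2 := 30  ⟶  MI  (L2)  txn=BusRdX+Flush  M[L2]=64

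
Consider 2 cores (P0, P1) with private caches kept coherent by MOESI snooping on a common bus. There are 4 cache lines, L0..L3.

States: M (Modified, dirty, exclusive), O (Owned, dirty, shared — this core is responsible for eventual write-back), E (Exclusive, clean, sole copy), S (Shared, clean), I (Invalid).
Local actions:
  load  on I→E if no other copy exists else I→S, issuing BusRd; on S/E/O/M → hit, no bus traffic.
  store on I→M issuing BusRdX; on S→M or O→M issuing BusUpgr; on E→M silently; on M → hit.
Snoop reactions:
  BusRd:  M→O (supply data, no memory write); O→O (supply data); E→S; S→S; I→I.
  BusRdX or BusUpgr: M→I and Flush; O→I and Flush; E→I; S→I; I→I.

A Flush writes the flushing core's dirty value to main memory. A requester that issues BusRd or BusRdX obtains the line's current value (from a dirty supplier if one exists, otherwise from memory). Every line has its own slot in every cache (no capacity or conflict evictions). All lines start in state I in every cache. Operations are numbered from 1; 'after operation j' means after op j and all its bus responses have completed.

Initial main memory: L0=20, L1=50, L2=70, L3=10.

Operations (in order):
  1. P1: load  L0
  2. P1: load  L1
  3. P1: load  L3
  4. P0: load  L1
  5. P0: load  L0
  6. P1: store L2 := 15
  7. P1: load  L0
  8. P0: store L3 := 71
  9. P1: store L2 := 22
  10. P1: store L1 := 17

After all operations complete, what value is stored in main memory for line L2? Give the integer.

  op1 P1: load  L0 → I/E on L0; bus BusRd; mem=20
  op2 P1: load  L1 → I/E on L1; bus BusRd; mem=50
  op3 P1: load  L3 → I/E on L3; bus BusRd; mem=10
  op4 P0: load  L1 → S/S on L1; bus BusRd; mem=50
  op5 P0: load  L0 → S/S on L0; bus BusRd; mem=20
  op6 P1: store L2 := 15 → I/M on L2; bus BusRdX; mem=70
  op7 P1: load  L0 → S/S on L0; bus (none); mem=20
  op8 P0: store L3 := 71 → M/I on L3; bus BusRdX; mem=10
  op9 P1: store L2 := 22 → I/M on L2; bus (none); mem=70
  op10 P1: store L1 := 17 → I/M on L1; bus BusUpgr; mem=50

memory[L2] = 70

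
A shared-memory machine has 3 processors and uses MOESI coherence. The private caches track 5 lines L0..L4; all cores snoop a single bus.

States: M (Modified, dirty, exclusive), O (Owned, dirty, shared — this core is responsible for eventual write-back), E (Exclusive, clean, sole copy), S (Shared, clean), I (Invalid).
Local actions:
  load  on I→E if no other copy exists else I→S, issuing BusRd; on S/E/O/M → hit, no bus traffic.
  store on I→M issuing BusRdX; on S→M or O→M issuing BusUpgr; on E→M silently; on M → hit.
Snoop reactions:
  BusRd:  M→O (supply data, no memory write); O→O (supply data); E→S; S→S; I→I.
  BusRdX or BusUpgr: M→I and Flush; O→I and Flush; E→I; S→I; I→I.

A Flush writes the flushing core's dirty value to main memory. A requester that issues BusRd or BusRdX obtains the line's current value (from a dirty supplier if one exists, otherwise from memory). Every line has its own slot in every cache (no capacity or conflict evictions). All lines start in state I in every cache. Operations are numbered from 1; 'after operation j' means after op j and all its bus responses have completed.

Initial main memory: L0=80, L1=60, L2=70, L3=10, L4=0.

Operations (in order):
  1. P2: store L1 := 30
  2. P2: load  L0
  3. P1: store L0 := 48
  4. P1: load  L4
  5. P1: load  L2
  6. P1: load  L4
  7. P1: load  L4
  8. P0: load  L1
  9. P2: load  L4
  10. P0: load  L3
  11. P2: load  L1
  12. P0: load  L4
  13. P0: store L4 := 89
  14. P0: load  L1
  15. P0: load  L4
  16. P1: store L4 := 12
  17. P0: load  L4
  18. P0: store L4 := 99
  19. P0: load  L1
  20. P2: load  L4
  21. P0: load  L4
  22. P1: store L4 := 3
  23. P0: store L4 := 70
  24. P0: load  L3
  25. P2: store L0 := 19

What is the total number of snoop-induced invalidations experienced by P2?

[1] P2: store L1 := 30 | P0:I, P1:I, P2:M(30) | bus: BusRdX
[2] P2: load  L0 | P0:I, P1:I, P2:E(80) | bus: BusRd
[3] P1: store L0 := 48 | P0:I, P1:M(48), P2:I | bus: BusRdX
[4] P1: load  L4 | P0:I, P1:E(0), P2:I | bus: BusRd
[5] P1: load  L2 | P0:I, P1:E(70), P2:I | bus: BusRd
[6] P1: load  L4 | P0:I, P1:E(0), P2:I | bus: none
[7] P1: load  L4 | P0:I, P1:E(0), P2:I | bus: none
[8] P0: load  L1 | P0:S(30), P1:I, P2:O(30) | bus: BusRd
[9] P2: load  L4 | P0:I, P1:S(0), P2:S(0) | bus: BusRd
[10] P0: load  L3 | P0:E(10), P1:I, P2:I | bus: BusRd
[11] P2: load  L1 | P0:S(30), P1:I, P2:O(30) | bus: none
[12] P0: load  L4 | P0:S(0), P1:S(0), P2:S(0) | bus: BusRd
[13] P0: store L4 := 89 | P0:M(89), P1:I, P2:I | bus: BusUpgr
[14] P0: load  L1 | P0:S(30), P1:I, P2:O(30) | bus: none
[15] P0: load  L4 | P0:M(89), P1:I, P2:I | bus: none
[16] P1: store L4 := 12 | P0:I, P1:M(12), P2:I | bus: BusRdX,Flush
[17] P0: load  L4 | P0:S(12), P1:O(12), P2:I | bus: BusRd
[18] P0: store L4 := 99 | P0:M(99), P1:I, P2:I | bus: BusUpgr,Flush
[19] P0: load  L1 | P0:S(30), P1:I, P2:O(30) | bus: none
[20] P2: load  L4 | P0:O(99), P1:I, P2:S(99) | bus: BusRd
[21] P0: load  L4 | P0:O(99), P1:I, P2:S(99) | bus: none
[22] P1: store L4 := 3 | P0:I, P1:M(3), P2:I | bus: BusRdX,Flush
[23] P0: store L4 := 70 | P0:M(70), P1:I, P2:I | bus: BusRdX,Flush
[24] P0: load  L3 | P0:E(10), P1:I, P2:I | bus: none
[25] P2: store L0 := 19 | P0:I, P1:I, P2:M(19) | bus: BusRdX,Flush

invalidations = 3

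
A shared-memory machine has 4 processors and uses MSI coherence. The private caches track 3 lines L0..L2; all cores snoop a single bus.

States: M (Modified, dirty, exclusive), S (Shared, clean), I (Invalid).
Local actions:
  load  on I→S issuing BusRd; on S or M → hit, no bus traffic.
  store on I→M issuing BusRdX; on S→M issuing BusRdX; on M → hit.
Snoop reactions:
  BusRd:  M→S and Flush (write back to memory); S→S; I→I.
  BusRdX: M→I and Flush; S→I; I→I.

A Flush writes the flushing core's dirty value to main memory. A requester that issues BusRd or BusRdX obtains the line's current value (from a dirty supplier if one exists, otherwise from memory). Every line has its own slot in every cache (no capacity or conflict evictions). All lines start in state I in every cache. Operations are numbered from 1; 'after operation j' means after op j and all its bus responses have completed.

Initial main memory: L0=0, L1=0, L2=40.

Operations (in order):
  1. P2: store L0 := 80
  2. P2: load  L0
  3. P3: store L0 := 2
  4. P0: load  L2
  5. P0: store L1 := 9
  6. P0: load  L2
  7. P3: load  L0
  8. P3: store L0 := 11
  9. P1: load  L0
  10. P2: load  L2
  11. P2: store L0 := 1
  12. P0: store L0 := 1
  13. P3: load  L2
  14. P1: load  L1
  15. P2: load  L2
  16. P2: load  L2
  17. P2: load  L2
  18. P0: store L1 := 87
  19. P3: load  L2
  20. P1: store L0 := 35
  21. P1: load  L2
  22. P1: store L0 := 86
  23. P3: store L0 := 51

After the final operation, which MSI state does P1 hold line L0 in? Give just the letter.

[1] P2: store L0 := 80 | P0:I, P1:I, P2:M(80), P3:I | bus: BusRdX
[2] P2: load  L0 | P0:I, P1:I, P2:M(80), P3:I | bus: none
[3] P3: store L0 := 2 | P0:I, P1:I, P2:I, P3:M(2) | bus: BusRdX,Flush
[4] P0: load  L2 | P0:S(40), P1:I, P2:I, P3:I | bus: BusRd
[5] P0: store L1 := 9 | P0:M(9), P1:I, P2:I, P3:I | bus: BusRdX
[6] P0: load  L2 | P0:S(40), P1:I, P2:I, P3:I | bus: none
[7] P3: load  L0 | P0:I, P1:I, P2:I, P3:M(2) | bus: none
[8] P3: store L0 := 11 | P0:I, P1:I, P2:I, P3:M(11) | bus: none
[9] P1: load  L0 | P0:I, P1:S(11), P2:I, P3:S(11) | bus: BusRd,Flush
[10] P2: load  L2 | P0:S(40), P1:I, P2:S(40), P3:I | bus: BusRd
[11] P2: store L0 := 1 | P0:I, P1:I, P2:M(1), P3:I | bus: BusRdX
[12] P0: store L0 := 1 | P0:M(1), P1:I, P2:I, P3:I | bus: BusRdX,Flush
[13] P3: load  L2 | P0:S(40), P1:I, P2:S(40), P3:S(40) | bus: BusRd
[14] P1: load  L1 | P0:S(9), P1:S(9), P2:I, P3:I | bus: BusRd,Flush
[15] P2: load  L2 | P0:S(40), P1:I, P2:S(40), P3:S(40) | bus: none
[16] P2: load  L2 | P0:S(40), P1:I, P2:S(40), P3:S(40) | bus: none
[17] P2: load  L2 | P0:S(40), P1:I, P2:S(40), P3:S(40) | bus: none
[18] P0: store L1 := 87 | P0:M(87), P1:I, P2:I, P3:I | bus: BusRdX
[19] P3: load  L2 | P0:S(40), P1:I, P2:S(40), P3:S(40) | bus: none
[20] P1: store L0 := 35 | P0:I, P1:M(35), P2:I, P3:I | bus: BusRdX,Flush
[21] P1: load  L2 | P0:S(40), P1:S(40), P2:S(40), P3:S(40) | bus: BusRd
[22] P1: store L0 := 86 | P0:I, P1:M(86), P2:I, P3:I | bus: none
[23] P3: store L0 := 51 | P0:I, P1:I, P2:I, P3:M(51) | bus: BusRdX,Flush

state = I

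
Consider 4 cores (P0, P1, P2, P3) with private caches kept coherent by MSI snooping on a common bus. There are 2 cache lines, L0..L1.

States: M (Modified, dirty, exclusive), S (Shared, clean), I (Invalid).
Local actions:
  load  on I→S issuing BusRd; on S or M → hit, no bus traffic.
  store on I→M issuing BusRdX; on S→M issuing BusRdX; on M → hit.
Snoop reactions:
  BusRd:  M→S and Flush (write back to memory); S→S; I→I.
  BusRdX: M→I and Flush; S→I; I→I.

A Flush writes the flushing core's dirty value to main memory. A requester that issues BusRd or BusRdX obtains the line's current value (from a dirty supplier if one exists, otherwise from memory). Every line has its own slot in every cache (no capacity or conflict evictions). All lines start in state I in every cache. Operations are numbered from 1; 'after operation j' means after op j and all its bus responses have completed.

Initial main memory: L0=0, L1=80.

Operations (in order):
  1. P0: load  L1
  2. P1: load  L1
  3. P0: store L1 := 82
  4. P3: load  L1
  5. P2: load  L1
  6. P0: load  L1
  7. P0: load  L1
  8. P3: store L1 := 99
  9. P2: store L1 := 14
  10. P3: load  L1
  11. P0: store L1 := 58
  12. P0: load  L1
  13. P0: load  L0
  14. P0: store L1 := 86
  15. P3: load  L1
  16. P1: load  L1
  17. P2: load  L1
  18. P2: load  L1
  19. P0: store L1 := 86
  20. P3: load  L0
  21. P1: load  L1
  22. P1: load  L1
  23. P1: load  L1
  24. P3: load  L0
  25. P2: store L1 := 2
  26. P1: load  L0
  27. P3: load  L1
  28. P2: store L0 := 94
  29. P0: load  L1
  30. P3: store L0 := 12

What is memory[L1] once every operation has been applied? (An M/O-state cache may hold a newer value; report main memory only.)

memory[L1] = 2

  op1 P0: load  L1 → S/I/I/I on L1; bus BusRd; mem=80
  op2 P1: load  L1 → S/S/I/I on L1; bus BusRd; mem=80
  op3 P0: store L1 := 82 → M/I/I/I on L1; bus BusRdX; mem=80
  op4 P3: load  L1 → S/I/I/S on L1; bus BusRd Flush; mem=82
  op5 P2: load  L1 → S/I/S/S on L1; bus BusRd; mem=82
  op6 P0: load  L1 → S/I/S/S on L1; bus (none); mem=82
  op7 P0: load  L1 → S/I/S/S on L1; bus (none); mem=82
  op8 P3: store L1 := 99 → I/I/I/M on L1; bus BusRdX; mem=82
  op9 P2: store L1 := 14 → I/I/M/I on L1; bus BusRdX Flush; mem=99
  op10 P3: load  L1 → I/I/S/S on L1; bus BusRd Flush; mem=14
  op11 P0: store L1 := 58 → M/I/I/I on L1; bus BusRdX; mem=14
  op12 P0: load  L1 → M/I/I/I on L1; bus (none); mem=14
  op13 P0: load  L0 → S/I/I/I on L0; bus BusRd; mem=0
  op14 P0: store L1 := 86 → M/I/I/I on L1; bus (none); mem=14
  op15 P3: load  L1 → S/I/I/S on L1; bus BusRd Flush; mem=86
  op16 P1: load  L1 → S/S/I/S on L1; bus BusRd; mem=86
  op17 P2: load  L1 → S/S/S/S on L1; bus BusRd; mem=86
  op18 P2: load  L1 → S/S/S/S on L1; bus (none); mem=86
  op19 P0: store L1 := 86 → M/I/I/I on L1; bus BusRdX; mem=86
  op20 P3: load  L0 → S/I/I/S on L0; bus BusRd; mem=0
  op21 P1: load  L1 → S/S/I/I on L1; bus BusRd Flush; mem=86
  op22 P1: load  L1 → S/S/I/I on L1; bus (none); mem=86
  op23 P1: load  L1 → S/S/I/I on L1; bus (none); mem=86
  op24 P3: load  L0 → S/I/I/S on L0; bus (none); mem=0
  op25 P2: store L1 := 2 → I/I/M/I on L1; bus BusRdX; mem=86
  op26 P1: load  L0 → S/S/I/S on L0; bus BusRd; mem=0
  op27 P3: load  L1 → I/I/S/S on L1; bus BusRd Flush; mem=2
  op28 P2: store L0 := 94 → I/I/M/I on L0; bus BusRdX; mem=0
  op29 P0: load  L1 → S/I/S/S on L1; bus BusRd; mem=2
  op30 P3: store L0 := 12 → I/I/I/M on L0; bus BusRdX Flush; mem=94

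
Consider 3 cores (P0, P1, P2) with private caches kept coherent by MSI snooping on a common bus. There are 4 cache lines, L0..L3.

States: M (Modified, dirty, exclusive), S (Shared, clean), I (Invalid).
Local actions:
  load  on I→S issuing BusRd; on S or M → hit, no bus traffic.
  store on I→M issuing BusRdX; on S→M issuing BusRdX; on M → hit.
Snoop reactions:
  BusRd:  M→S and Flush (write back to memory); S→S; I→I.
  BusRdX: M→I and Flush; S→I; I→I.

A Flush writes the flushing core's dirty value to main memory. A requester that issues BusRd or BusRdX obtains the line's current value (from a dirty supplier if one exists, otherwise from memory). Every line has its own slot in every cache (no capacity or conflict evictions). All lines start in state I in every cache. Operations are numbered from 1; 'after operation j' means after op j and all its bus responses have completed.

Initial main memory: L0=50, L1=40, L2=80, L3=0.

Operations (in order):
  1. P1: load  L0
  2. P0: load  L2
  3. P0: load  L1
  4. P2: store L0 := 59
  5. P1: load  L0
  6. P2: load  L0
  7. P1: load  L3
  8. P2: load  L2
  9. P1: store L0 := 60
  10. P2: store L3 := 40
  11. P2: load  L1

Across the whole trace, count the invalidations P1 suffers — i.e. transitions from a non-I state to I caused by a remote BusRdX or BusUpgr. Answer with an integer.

step 1: P1: load  L0  ⟶  ISI  (L0)  txn=BusRd  M[L0]=50
step 2: P0: load  L2  ⟶  SII  (L2)  txn=BusRd  M[L2]=80
step 3: P0: load  L1  ⟶  SII  (L1)  txn=BusRd  M[L1]=40
step 4: P2: store L0 := 59  ⟶  IIM  (L0)  txn=BusRdX  M[L0]=50
step 5: P1: load  L0  ⟶  ISS  (L0)  txn=BusRd+Flush  M[L0]=59
step 6: P2: load  L0  ⟶  ISS  (L0)  txn=∅  M[L0]=59
step 7: P1: load  L3  ⟶  ISI  (L3)  txn=BusRd  M[L3]=0
step 8: P2: load  L2  ⟶  SIS  (L2)  txn=BusRd  M[L2]=80
step 9: P1: store L0 := 60  ⟶  IMI  (L0)  txn=BusRdX  M[L0]=59
step 10: P2: store L3 := 40  ⟶  IIM  (L3)  txn=BusRdX  M[L3]=0
step 11: P2: load  L1  ⟶  SIS  (L1)  txn=BusRd  M[L1]=40

invalidations = 2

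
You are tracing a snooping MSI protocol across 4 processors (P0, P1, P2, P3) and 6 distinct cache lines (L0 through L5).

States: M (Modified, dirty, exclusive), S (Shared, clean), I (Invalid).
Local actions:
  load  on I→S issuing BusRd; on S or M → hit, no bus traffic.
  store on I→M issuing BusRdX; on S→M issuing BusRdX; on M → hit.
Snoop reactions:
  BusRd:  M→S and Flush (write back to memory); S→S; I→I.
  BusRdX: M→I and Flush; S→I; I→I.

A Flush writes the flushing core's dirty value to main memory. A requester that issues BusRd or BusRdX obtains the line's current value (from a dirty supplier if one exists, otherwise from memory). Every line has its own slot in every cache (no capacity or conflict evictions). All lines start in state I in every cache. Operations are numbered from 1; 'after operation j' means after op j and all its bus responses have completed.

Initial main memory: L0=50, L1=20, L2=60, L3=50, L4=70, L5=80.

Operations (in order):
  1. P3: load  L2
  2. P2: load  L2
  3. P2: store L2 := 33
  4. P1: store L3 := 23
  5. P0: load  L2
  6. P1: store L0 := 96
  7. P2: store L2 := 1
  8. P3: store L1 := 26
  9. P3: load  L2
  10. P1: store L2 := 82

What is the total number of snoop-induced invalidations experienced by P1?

1. P3: load  L2  bus=[BusRd]  L2: P0=I P1=I P2=I P3=S  mem[L2]=60
2. P2: load  L2  bus=[BusRd]  L2: P0=I P1=I P2=S P3=S  mem[L2]=60
3. P2: store L2 := 33  bus=[BusRdX]  L2: P0=I P1=I P2=M P3=I  mem[L2]=60
4. P1: store L3 := 23  bus=[BusRdX]  L3: P0=I P1=M P2=I P3=I  mem[L3]=50
5. P0: load  L2  bus=[BusRd,Flush]  L2: P0=S P1=I P2=S P3=I  mem[L2]=33
6. P1: store L0 := 96  bus=[BusRdX]  L0: P0=I P1=M P2=I P3=I  mem[L0]=50
7. P2: store L2 := 1  bus=[BusRdX]  L2: P0=I P1=I P2=M P3=I  mem[L2]=33
8. P3: store L1 := 26  bus=[BusRdX]  L1: P0=I P1=I P2=I P3=M  mem[L1]=20
9. P3: load  L2  bus=[BusRd,Flush]  L2: P0=I P1=I P2=S P3=S  mem[L2]=1
10. P1: store L2 := 82  bus=[BusRdX]  L2: P0=I P1=M P2=I P3=I  mem[L2]=1

invalidations = 0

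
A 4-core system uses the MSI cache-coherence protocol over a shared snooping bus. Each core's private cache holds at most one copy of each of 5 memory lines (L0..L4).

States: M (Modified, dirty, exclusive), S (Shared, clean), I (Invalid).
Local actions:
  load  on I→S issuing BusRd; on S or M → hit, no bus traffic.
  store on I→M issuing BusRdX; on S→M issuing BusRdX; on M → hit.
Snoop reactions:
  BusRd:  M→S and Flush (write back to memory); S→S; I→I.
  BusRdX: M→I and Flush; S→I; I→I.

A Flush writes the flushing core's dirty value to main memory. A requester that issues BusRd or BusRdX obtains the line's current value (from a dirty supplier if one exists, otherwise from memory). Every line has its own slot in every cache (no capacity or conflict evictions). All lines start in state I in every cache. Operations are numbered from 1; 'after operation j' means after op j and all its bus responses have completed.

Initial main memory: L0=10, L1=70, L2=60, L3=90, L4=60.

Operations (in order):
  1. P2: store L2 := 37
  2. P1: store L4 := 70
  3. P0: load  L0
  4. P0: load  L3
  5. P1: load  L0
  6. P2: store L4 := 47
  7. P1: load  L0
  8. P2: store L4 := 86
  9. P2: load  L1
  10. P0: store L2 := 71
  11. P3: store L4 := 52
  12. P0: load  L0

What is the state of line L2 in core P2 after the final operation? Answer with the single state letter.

step 1: P2: store L2 := 37  ⟶  IIMI  (L2)  txn=BusRdX  M[L2]=60
step 2: P1: store L4 := 70  ⟶  IMII  (L4)  txn=BusRdX  M[L4]=60
step 3: P0: load  L0  ⟶  SIII  (L0)  txn=BusRd  M[L0]=10
step 4: P0: load  L3  ⟶  SIII  (L3)  txn=BusRd  M[L3]=90
step 5: P1: load  L0  ⟶  SSII  (L0)  txn=BusRd  M[L0]=10
step 6: P2: store L4 := 47  ⟶  IIMI  (L4)  txn=BusRdX+Flush  M[L4]=70
step 7: P1: load  L0  ⟶  SSII  (L0)  txn=∅  M[L0]=10
step 8: P2: store L4 := 86  ⟶  IIMI  (L4)  txn=∅  M[L4]=70
step 9: P2: load  L1  ⟶  IISI  (L1)  txn=BusRd  M[L1]=70
step 10: P0: store L2 := 71  ⟶  MIII  (L2)  txn=BusRdX+Flush  M[L2]=37
step 11: P3: store L4 := 52  ⟶  IIIM  (L4)  txn=BusRdX+Flush  M[L4]=86
step 12: P0: load  L0  ⟶  SSII  (L0)  txn=∅  M[L0]=10

state = I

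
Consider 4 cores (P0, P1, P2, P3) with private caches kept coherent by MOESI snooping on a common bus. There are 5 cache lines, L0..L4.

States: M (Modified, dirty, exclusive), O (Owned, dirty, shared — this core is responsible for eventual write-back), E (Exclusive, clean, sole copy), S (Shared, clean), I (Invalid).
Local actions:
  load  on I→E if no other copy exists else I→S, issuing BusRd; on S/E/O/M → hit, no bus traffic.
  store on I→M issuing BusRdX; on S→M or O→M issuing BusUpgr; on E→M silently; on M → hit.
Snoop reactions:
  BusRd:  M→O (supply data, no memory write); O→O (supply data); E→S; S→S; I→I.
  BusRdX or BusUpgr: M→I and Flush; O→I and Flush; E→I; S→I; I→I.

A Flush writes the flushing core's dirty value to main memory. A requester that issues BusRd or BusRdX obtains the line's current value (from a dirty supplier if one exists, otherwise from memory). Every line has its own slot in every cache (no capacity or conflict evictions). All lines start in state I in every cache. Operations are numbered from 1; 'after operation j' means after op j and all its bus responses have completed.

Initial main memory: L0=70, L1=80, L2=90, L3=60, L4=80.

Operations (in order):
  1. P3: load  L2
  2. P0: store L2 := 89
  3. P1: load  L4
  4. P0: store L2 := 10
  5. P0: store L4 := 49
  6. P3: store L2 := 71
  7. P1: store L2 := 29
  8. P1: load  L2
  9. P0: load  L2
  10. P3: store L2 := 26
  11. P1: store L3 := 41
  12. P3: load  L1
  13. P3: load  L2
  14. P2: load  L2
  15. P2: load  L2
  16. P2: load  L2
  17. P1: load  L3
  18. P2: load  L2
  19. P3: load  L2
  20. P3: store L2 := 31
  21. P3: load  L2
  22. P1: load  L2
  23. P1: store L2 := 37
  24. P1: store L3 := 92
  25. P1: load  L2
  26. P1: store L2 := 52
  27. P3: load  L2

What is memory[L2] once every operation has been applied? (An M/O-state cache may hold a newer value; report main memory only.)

memory[L2] = 31

[1] P3: load  L2 | P0:I, P1:I, P2:I, P3:E(90) | bus: BusRd
[2] P0: store L2 := 89 | P0:M(89), P1:I, P2:I, P3:I | bus: BusRdX
[3] P1: load  L4 | P0:I, P1:E(80), P2:I, P3:I | bus: BusRd
[4] P0: store L2 := 10 | P0:M(10), P1:I, P2:I, P3:I | bus: none
[5] P0: store L4 := 49 | P0:M(49), P1:I, P2:I, P3:I | bus: BusRdX
[6] P3: store L2 := 71 | P0:I, P1:I, P2:I, P3:M(71) | bus: BusRdX,Flush
[7] P1: store L2 := 29 | P0:I, P1:M(29), P2:I, P3:I | bus: BusRdX,Flush
[8] P1: load  L2 | P0:I, P1:M(29), P2:I, P3:I | bus: none
[9] P0: load  L2 | P0:S(29), P1:O(29), P2:I, P3:I | bus: BusRd
[10] P3: store L2 := 26 | P0:I, P1:I, P2:I, P3:M(26) | bus: BusRdX,Flush
[11] P1: store L3 := 41 | P0:I, P1:M(41), P2:I, P3:I | bus: BusRdX
[12] P3: load  L1 | P0:I, P1:I, P2:I, P3:E(80) | bus: BusRd
[13] P3: load  L2 | P0:I, P1:I, P2:I, P3:M(26) | bus: none
[14] P2: load  L2 | P0:I, P1:I, P2:S(26), P3:O(26) | bus: BusRd
[15] P2: load  L2 | P0:I, P1:I, P2:S(26), P3:O(26) | bus: none
[16] P2: load  L2 | P0:I, P1:I, P2:S(26), P3:O(26) | bus: none
[17] P1: load  L3 | P0:I, P1:M(41), P2:I, P3:I | bus: none
[18] P2: load  L2 | P0:I, P1:I, P2:S(26), P3:O(26) | bus: none
[19] P3: load  L2 | P0:I, P1:I, P2:S(26), P3:O(26) | bus: none
[20] P3: store L2 := 31 | P0:I, P1:I, P2:I, P3:M(31) | bus: BusUpgr
[21] P3: load  L2 | P0:I, P1:I, P2:I, P3:M(31) | bus: none
[22] P1: load  L2 | P0:I, P1:S(31), P2:I, P3:O(31) | bus: BusRd
[23] P1: store L2 := 37 | P0:I, P1:M(37), P2:I, P3:I | bus: BusUpgr,Flush
[24] P1: store L3 := 92 | P0:I, P1:M(92), P2:I, P3:I | bus: none
[25] P1: load  L2 | P0:I, P1:M(37), P2:I, P3:I | bus: none
[26] P1: store L2 := 52 | P0:I, P1:M(52), P2:I, P3:I | bus: none
[27] P3: load  L2 | P0:I, P1:O(52), P2:I, P3:S(52) | bus: BusRd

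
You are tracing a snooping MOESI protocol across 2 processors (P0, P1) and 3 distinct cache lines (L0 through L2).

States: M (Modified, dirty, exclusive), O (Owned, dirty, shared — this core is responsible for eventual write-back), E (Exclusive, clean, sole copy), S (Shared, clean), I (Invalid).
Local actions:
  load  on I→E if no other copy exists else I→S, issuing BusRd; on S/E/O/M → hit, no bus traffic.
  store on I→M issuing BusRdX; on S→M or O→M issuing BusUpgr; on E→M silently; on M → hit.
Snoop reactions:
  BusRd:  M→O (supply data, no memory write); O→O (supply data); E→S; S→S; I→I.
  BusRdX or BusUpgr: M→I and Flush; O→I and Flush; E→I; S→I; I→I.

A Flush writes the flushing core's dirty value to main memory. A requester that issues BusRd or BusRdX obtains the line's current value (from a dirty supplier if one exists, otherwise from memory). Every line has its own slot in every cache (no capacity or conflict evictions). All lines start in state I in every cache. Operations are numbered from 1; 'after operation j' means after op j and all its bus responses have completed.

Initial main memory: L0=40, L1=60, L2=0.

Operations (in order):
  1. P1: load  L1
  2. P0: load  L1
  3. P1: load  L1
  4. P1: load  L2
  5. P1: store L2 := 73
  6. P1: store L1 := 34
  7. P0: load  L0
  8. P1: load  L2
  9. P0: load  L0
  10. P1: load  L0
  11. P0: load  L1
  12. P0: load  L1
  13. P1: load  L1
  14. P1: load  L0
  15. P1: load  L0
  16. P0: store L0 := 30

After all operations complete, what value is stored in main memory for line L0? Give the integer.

memory[L0] = 40

step 1: P1: load  L1  ⟶  IE  (L1)  txn=BusRd  M[L1]=60
step 2: P0: load  L1  ⟶  SS  (L1)  txn=BusRd  M[L1]=60
step 3: P1: load  L1  ⟶  SS  (L1)  txn=∅  M[L1]=60
step 4: P1: load  L2  ⟶  IE  (L2)  txn=BusRd  M[L2]=0
step 5: P1: store L2 := 73  ⟶  IM  (L2)  txn=∅  M[L2]=0
step 6: P1: store L1 := 34  ⟶  IM  (L1)  txn=BusUpgr  M[L1]=60
step 7: P0: load  L0  ⟶  EI  (L0)  txn=BusRd  M[L0]=40
step 8: P1: load  L2  ⟶  IM  (L2)  txn=∅  M[L2]=0
step 9: P0: load  L0  ⟶  EI  (L0)  txn=∅  M[L0]=40
step 10: P1: load  L0  ⟶  SS  (L0)  txn=BusRd  M[L0]=40
step 11: P0: load  L1  ⟶  SO  (L1)  txn=BusRd  M[L1]=60
step 12: P0: load  L1  ⟶  SO  (L1)  txn=∅  M[L1]=60
step 13: P1: load  L1  ⟶  SO  (L1)  txn=∅  M[L1]=60
step 14: P1: load  L0  ⟶  SS  (L0)  txn=∅  M[L0]=40
step 15: P1: load  L0  ⟶  SS  (L0)  txn=∅  M[L0]=40
step 16: P0: store L0 := 30  ⟶  MI  (L0)  txn=BusUpgr  M[L0]=40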